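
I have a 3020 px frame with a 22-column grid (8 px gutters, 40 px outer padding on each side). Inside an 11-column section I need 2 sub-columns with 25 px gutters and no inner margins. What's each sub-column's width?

Take off 80 px of margins, leaving 2940 px.
2940 − 21·8 = 2772; ÷22 gives c = 126 px.
Span of 11: 11·126 + 10·8 = 1386 + 80 = 1466 px.
2d + 1·25 = 1466 → 2d = 1441 → d = 720.5 px.

720.5 px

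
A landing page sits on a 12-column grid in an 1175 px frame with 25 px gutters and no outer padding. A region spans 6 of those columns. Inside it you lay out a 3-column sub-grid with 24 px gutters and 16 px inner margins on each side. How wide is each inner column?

Subtracting 11 gutters of 25 leaves 900 for 12 columns, so c = 75 px.
6 columns plus 5 gutters: 450 + 125 = 575 px.
Inner content = 575 − 2·16 = 543 px.
Subtracting 2 gutters of 24 leaves 495 for 3 columns, so d = 165 px.

165 px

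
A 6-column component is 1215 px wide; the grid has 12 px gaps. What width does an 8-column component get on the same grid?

1624 px

6 columns + 5 gaps: 6c + 5·12 = 1215.
6c = 1215 − 60 = 1155, so c = 192.5 px.
8-column span = 8·192.5 + 7·12 = 1624 px.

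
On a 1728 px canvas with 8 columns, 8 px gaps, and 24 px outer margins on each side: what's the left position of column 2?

235 px

Inside the margins: 1728 − 48 = 1680 px.
Subtracting 7 gaps of 8 leaves 1624 for 8 columns, so c = 203 px.
Column 2 starts at margin + 1·(column + gutter) = 24 + 1·211 = 235 px.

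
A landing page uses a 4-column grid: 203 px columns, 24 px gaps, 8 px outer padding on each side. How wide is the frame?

900 px

Frame = 2·8 + 4·203 + 3·24 = 16 + 812 + 72 = 900 px.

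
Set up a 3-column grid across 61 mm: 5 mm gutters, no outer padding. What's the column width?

17 mm

3 columns + 2 gutters: 3c + 2·5 = 61.
3c = 61 − 10 = 51, so c = 17 mm.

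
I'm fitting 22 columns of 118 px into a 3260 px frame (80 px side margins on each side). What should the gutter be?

24 px

Subtract both margins: 3260 − 2·80 = 3100 px.
22 columns take 22·118 = 2596 px; remaining 504 splits into 21 gutters.
g = 504 / 21 = 24 px.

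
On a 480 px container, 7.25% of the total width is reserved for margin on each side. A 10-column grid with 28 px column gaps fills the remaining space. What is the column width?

15.84 px

Margins: 7.25% × 480 = 34.8 px each, so content = 480 − 69.6 = 410.4 px.
10 columns + 9 column gaps: 10c + 9·28 = 410.4.
10c = 410.4 − 252 = 158.4, so c = 15.84 px.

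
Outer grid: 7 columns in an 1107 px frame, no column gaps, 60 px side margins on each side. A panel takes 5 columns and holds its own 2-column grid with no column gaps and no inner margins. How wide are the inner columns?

352.5 px

Outer content = 1107 − 2·60 = 987 px.
7c = 987 → c = 141 px.
5-column span = 5·141 = 705 px.
2d = 705 → d = 352.5 px.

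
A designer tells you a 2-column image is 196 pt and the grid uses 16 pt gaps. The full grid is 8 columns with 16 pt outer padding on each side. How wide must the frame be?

864 pt

196 − 1·16 = 180; ÷2 gives c = 90 pt.
Total width: 2·16 + 8·90 + 7·16 = 864 pt.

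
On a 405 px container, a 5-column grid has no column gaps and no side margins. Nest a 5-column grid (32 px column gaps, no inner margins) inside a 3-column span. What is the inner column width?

5c = 405 → c = 81 px.
With no column gaps, 3 columns span 3·81 = 243 px.
243 − 4·32 = 115; ÷5 gives d = 23 px.

23 px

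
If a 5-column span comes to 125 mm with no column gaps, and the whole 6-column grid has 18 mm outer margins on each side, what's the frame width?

186 mm

5c = 125 → c = 25 mm.
Total width: 2·18 + 6·25 = 186 mm.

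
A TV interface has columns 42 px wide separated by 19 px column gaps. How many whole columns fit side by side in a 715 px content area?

k columns need k·42 + (k−1)·19 = k·61 − 19.
k·61 − 19 ≤ 715 → k ≤ 734 / 61 ≈ 12.03, so k = 12.

12 columns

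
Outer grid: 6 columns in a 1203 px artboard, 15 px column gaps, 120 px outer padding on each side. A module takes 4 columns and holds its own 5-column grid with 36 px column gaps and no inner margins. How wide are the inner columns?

98.6 px

Inside the margins: 1203 − 240 = 963 px.
6 columns + 5 column gaps: 6c + 5·15 = 963.
6c = 963 − 75 = 888, so c = 148 px.
4-column span = 4·148 + 3·15 = 637 px.
Subtracting 4 column gaps of 36 leaves 493 for 5 columns, so d = 98.6 px.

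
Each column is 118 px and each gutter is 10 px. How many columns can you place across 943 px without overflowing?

7 columns

k columns need k·118 + (k−1)·10 = k·128 − 10.
k·128 − 10 ≤ 943 → k ≤ 953 / 128 ≈ 7.45, so k = 7.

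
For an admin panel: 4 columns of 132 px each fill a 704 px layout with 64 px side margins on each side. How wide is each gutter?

Inside the margins: 704 − 128 = 576 px.
4 columns take 4·132 = 528 px; remaining 48 splits into 3 gutters.
g = 48 / 3 = 16 px.

16 px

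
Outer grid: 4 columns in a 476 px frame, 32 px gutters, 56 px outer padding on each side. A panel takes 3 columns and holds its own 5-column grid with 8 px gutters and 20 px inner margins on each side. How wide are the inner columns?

38.6 px

Outer content = 476 − 2·56 = 364 px.
4 columns + 3 gutters: 4c + 3·32 = 364.
4c = 364 − 96 = 268, so c = 67 px.
Span of 3: 3·67 + 2·32 = 201 + 64 = 265 px.
Inner content = 265 − 2·20 = 225 px.
Subtracting 4 gutters of 8 leaves 193 for 5 columns, so d = 38.6 px.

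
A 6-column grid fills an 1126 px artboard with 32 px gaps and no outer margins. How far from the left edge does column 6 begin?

965 px

Subtracting 5 gaps of 32 leaves 966 for 6 columns, so c = 161 px.
Before column 6: 5 columns + 5 gaps.
Offset = 5·(161 + 32) = 5·193 = 965 px.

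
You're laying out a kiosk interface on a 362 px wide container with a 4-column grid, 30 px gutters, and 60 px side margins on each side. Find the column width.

38 px

Content width = 362 − 2·60 = 242 px.
242 − 3·30 = 152; ÷4 gives c = 38 px.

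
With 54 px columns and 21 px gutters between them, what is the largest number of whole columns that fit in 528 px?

7 columns

7 columns: 7·54 + 6·21 = 504 px ≤ 528.
8 columns: 579 px > 528. So 7.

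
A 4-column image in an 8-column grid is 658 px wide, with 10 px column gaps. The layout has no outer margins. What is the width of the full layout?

Subtracting 3 column gaps of 10 leaves 628 for 4 columns, so c = 157 px.
Total width: 8·157 + 7·10 = 1326 px.

1326 px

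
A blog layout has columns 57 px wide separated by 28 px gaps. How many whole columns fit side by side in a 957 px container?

11 columns: 11·57 + 10·28 = 907 px ≤ 957.
12 columns: 992 px > 957. So 11.

11 columns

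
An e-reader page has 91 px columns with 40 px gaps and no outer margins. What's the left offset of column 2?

131 px

Before column 2: 1 column + 1 gap.
Offset = 1·(91 + 40) = 1·131 = 131 px.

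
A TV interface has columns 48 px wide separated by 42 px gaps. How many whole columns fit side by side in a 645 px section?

7 columns

Each extra column adds 48 + 42 = 90 px.
(645 + 42) / 90 = 7.63, so 7 columns fit.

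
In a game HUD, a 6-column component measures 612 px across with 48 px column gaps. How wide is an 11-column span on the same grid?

1162 px

6c + 5·48 = 612 → 6c = 372 → c = 62 px.
Span of 11: 11·62 + 10·48 = 682 + 480 = 1162 px.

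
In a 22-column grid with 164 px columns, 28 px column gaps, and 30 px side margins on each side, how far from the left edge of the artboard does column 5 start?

798 px

Each column+gutter stride is 192 px; 4 of them past the 30 px margin is 30 + 768 = 798 px.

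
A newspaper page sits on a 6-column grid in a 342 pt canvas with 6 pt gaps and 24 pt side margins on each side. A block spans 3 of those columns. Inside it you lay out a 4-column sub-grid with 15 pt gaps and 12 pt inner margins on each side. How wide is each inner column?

18.75 pt

Outer content = 342 − 2·24 = 294 pt.
Subtracting 5 gaps of 6 leaves 264 for 6 columns, so c = 44 pt.
3 columns plus 2 gaps: 132 + 12 = 144 pt.
Inner content = 144 − 2·12 = 120 pt.
Subtracting 3 gaps of 15 leaves 75 for 4 columns, so d = 18.75 pt.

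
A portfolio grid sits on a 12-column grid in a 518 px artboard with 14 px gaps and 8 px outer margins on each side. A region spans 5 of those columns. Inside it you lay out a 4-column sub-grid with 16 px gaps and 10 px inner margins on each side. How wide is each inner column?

33.25 px

Inside the margins: 518 − 16 = 502 px.
Subtracting 11 gaps of 14 leaves 348 for 12 columns, so c = 29 px.
Span of 5: 5·29 + 4·14 = 145 + 56 = 201 px.
Inner content = 201 − 2·10 = 181 px.
4 columns + 3 gaps: 4d + 3·16 = 181.
4d = 181 − 48 = 133, so d = 33.25 px.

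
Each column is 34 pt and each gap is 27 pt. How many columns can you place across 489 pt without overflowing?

Each extra column adds 34 + 27 = 61 pt.
(489 + 27) / 61 = 8.46, so 8 columns fit.

8 columns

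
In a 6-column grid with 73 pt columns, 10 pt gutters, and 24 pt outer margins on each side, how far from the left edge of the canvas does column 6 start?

439 pt

Each column+gutter stride is 83 pt; 5 of them past the 24 pt margin is 24 + 415 = 439 pt.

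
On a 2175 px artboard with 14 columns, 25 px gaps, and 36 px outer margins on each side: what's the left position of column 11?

1556 px

Take off 72 px of margins, leaving 2103 px.
Subtracting 13 gaps of 25 leaves 1778 for 14 columns, so c = 127 px.
Before column 11: the margin + 10 columns + 10 gaps.
Offset = 36 + 10·(127 + 25) = 36 + 1520 = 1556 px.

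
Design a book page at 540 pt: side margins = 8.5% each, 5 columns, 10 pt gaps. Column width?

81.64 pt

540 × (1 − 2·8.5%) = 540 × 83% = 448.2 pt for the columns.
448.2 − 4·10 = 408.2; ÷5 gives c = 81.64 pt.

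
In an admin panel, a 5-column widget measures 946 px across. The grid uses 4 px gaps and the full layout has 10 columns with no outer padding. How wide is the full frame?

Subtracting 4 gaps of 4 leaves 930 for 5 columns, so c = 186 px.
Frame = 10·186 + 9·4 = 1860 + 36 = 1896 px.

1896 px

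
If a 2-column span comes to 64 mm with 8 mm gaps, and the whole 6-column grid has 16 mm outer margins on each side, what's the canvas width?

240 mm

2 columns + 1 gap: 2c + 1·8 = 64.
2c = 64 − 8 = 56, so c = 28 mm.
Canvas = 2·16 + 6·28 + 5·8 = 32 + 168 + 40 = 240 mm.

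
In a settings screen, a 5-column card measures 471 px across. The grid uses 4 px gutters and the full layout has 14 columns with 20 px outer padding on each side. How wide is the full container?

5 columns + 4 gutters: 5c + 4·4 = 471.
5c = 471 − 16 = 455, so c = 91 px.
Total width: 2·20 + 14·91 + 13·4 = 1366 px.

1366 px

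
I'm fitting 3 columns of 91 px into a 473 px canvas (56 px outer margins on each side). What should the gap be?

Take off 112 px of margins, leaving 361 px.
3 columns take 3·91 = 273 px; remaining 88 splits into 2 gaps.
g = 88 / 2 = 44 px.

44 px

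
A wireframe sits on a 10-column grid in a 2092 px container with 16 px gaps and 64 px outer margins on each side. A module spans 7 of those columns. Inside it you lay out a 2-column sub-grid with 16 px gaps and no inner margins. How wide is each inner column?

Inside the margins: 2092 − 128 = 1964 px.
10 columns + 9 gaps: 10c + 9·16 = 1964.
10c = 1964 − 144 = 1820, so c = 182 px.
7 columns plus 6 gaps: 1274 + 96 = 1370 px.
Subtracting 1 gap of 16 leaves 1354 for 2 columns, so d = 677 px.

677 px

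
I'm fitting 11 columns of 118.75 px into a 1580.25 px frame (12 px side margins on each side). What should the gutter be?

Subtract both margins: 1580.25 − 2·12 = 1556.25 px.
Columns use 1306.25 px, leaving 250 px across 10 gutters = 25 px each.

25 px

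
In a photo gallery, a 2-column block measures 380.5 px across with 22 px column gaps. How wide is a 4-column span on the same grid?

783 px

2 columns + 1 column gap: 2c + 1·22 = 380.5.
2c = 380.5 − 22 = 358.5, so c = 179.25 px.
Span of 4: 4·179.25 + 3·22 = 717 + 66 = 783 px.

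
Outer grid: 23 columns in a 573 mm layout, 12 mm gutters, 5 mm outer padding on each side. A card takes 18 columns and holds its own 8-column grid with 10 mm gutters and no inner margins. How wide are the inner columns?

46 mm

Take off 10 mm of margins, leaving 563 mm.
23c + 22·12 = 563 → 23c = 299 → c = 13 mm.
Span of 18: 18·13 + 17·12 = 234 + 204 = 438 mm.
8d + 7·10 = 438 → 8d = 368 → d = 46 mm.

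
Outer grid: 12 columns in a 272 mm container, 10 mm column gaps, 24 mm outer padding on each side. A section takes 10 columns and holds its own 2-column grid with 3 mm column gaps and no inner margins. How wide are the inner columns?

Subtract both margins: 272 − 2·24 = 224 mm.
12c + 11·10 = 224 → 12c = 114 → c = 9.5 mm.
10-column span = 10·9.5 + 9·10 = 185 mm.
2d + 1·3 = 185 → 2d = 182 → d = 91 mm.

91 mm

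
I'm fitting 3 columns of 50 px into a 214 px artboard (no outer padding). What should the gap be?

32 px

3 columns take 3·50 = 150 px; remaining 64 splits into 2 gaps.
g = 64 / 2 = 32 px.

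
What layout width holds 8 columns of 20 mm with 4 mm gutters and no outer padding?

188 mm

Layout = 8·20 + 7·4 = 160 + 28 = 188 mm.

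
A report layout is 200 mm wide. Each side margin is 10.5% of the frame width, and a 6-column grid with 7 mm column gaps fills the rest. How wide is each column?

20.5 mm

200 × (1 − 2·10.5%) = 200 × 79% = 158 mm for the columns.
6 columns + 5 column gaps: 6c + 5·7 = 158.
6c = 158 − 35 = 123, so c = 20.5 mm.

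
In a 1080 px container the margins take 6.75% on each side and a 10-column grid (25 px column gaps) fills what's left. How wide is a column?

70.92 px

Each margin = 6.75% of 1080 = 72.9 px; content = 1080 − 2·72.9 = 934.2 px.
Subtracting 9 column gaps of 25 leaves 709.2 for 10 columns, so c = 70.92 px.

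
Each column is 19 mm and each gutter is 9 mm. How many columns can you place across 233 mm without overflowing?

8 columns

Each extra column adds 19 + 9 = 28 mm.
(233 + 9) / 28 = 8.64, so 8 columns fit.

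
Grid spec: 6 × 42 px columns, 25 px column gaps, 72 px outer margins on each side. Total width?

521 px

Total width: 2·72 + 6·42 + 5·25 = 521 px.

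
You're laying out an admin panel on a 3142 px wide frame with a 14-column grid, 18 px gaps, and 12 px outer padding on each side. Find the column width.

206 px

Content width = 3142 − 2·12 = 3118 px.
3118 − 13·18 = 2884; ÷14 gives c = 206 px.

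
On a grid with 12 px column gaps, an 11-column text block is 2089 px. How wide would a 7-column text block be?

1325 px

2089 − 10·12 = 1969; ÷11 gives c = 179 px.
7 columns plus 6 column gaps: 1253 + 72 = 1325 px.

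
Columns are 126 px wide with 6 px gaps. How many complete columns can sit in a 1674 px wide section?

Each extra column adds 126 + 6 = 132 px.
(1674 + 6) / 132 = 12.73, so 12 columns fit.

12 columns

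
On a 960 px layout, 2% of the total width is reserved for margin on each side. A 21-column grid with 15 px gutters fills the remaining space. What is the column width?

960 × (1 − 2·2%) = 960 × 96% = 921.6 px for the columns.
21 columns + 20 gutters: 21c + 20·15 = 921.6.
21c = 921.6 − 300 = 621.6, so c = 29.6 px.

29.6 px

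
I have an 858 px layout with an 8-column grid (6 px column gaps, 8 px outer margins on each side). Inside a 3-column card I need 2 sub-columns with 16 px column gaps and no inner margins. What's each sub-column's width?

Outer content = 858 − 2·8 = 842 px.
Subtracting 7 column gaps of 6 leaves 800 for 8 columns, so c = 100 px.
Span of 3: 3·100 + 2·6 = 300 + 12 = 312 px.
312 − 1·16 = 296; ÷2 gives d = 148 px.

148 px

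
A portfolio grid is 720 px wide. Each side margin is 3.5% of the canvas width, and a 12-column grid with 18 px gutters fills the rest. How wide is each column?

39.3 px

720 × (1 − 2·3.5%) = 720 × 93% = 669.6 px for the columns.
Subtracting 11 gutters of 18 leaves 471.6 for 12 columns, so c = 39.3 px.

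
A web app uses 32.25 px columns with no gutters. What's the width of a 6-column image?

193.5 px

With no gutters, 6 columns span 6·32.25 = 193.5 px.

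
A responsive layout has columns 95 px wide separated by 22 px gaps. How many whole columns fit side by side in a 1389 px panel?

12 columns: 12·95 + 11·22 = 1382 px ≤ 1389.
13 columns: 1499 px > 1389. So 12.

12 columns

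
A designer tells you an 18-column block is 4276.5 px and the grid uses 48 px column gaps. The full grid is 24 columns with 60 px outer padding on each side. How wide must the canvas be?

18c + 17·48 = 4276.5 → 18c = 3460.5 → c = 192.25 px.
Total width: 2·60 + 24·192.25 + 23·48 = 5838 px.

5838 px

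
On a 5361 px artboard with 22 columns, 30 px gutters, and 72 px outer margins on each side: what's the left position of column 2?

310.5 px

Subtract both margins: 5361 − 2·72 = 5217 px.
22 columns + 21 gutters: 22c + 21·30 = 5217.
22c = 5217 − 630 = 4587, so c = 208.5 px.
Before column 2: the margin + 1 column + 1 gutter.
Offset = 72 + 1·(208.5 + 30) = 72 + 238.5 = 310.5 px.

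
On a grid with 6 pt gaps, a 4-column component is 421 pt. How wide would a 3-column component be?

4c + 3·6 = 421 → 4c = 403 → c = 100.75 pt.
Span of 3: 3·100.75 + 2·6 = 302.25 + 12 = 314.25 pt.

314.25 pt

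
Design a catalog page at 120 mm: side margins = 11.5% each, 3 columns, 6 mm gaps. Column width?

26.8 mm

120 × (1 − 2·11.5%) = 120 × 77% = 92.4 mm for the columns.
Subtracting 2 gaps of 6 leaves 80.4 for 3 columns, so c = 26.8 mm.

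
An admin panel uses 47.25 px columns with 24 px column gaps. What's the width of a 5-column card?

332.25 px

5 columns plus 4 column gaps: 236.25 + 96 = 332.25 px.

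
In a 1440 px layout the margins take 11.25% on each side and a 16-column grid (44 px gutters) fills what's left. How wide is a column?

1440 × (1 − 2·11.25%) = 1440 × 77.5% = 1116 px for the columns.
1116 − 15·44 = 456; ÷16 gives c = 28.5 px.

28.5 px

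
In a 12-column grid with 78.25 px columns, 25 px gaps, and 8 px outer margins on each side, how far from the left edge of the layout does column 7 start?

Each column+gutter stride is 103.25 px; 6 of them past the 8 px margin is 8 + 619.5 = 627.5 px.

627.5 px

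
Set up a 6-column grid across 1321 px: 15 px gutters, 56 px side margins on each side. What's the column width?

189 px

Subtract both margins: 1321 − 2·56 = 1209 px.
6c + 5·15 = 1209 → 6c = 1134 → c = 189 px.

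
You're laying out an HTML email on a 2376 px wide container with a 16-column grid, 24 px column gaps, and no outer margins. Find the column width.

126 px

16c + 15·24 = 2376 → 16c = 2016 → c = 126 px.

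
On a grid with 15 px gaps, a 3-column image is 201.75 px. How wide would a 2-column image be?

3c + 2·15 = 201.75 → 3c = 171.75 → c = 57.25 px.
2-column span = 2·57.25 + 1·15 = 129.5 px.

129.5 px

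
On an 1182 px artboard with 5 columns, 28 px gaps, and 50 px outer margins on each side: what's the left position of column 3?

Subtract both margins: 1182 − 2·50 = 1082 px.
Subtracting 4 gaps of 28 leaves 970 for 5 columns, so c = 194 px.
Before column 3: the margin + 2 columns + 2 gaps.
Offset = 50 + 2·(194 + 28) = 50 + 444 = 494 px.

494 px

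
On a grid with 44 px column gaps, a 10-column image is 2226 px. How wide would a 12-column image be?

Subtracting 9 column gaps of 44 leaves 1830 for 10 columns, so c = 183 px.
12 columns plus 11 column gaps: 2196 + 484 = 2680 px.

2680 px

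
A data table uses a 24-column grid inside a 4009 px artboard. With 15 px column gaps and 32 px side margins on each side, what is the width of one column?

150 px

Take off 64 px of margins, leaving 3945 px.
3945 − 23·15 = 3600; ÷24 gives c = 150 px.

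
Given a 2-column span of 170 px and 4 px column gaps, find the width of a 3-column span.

257 px

Subtracting 1 column gap of 4 leaves 166 for 2 columns, so c = 83 px.
3-column span = 3·83 + 2·4 = 257 px.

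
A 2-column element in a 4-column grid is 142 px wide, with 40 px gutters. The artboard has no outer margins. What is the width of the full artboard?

324 px

2c + 1·40 = 142 → 2c = 102 → c = 51 px.
Summing: 204 + 120 = 324 px.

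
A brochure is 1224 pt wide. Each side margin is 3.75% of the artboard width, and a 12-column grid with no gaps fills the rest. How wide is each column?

94.35 pt

1224 × (1 − 2·3.75%) = 1224 × 92.5% = 1132.2 pt for the columns.
12c = 1132.2 → c = 94.35 pt.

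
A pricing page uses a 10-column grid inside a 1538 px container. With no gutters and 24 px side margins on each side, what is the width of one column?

Take off 48 px of margins, leaving 1490 px.
1490 / 10 = 149 px per column.

149 px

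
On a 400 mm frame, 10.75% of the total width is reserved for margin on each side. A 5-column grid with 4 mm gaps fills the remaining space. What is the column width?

Margins: 10.75% × 400 = 43 mm each, so content = 400 − 86 = 314 mm.
314 − 4·4 = 298; ÷5 gives c = 59.6 mm.

59.6 mm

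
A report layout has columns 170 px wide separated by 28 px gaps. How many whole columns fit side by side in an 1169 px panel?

6 columns

k columns need k·170 + (k−1)·28 = k·198 − 28.
k·198 − 28 ≤ 1169 → k ≤ 1197 / 198 ≈ 6.05, so k = 6.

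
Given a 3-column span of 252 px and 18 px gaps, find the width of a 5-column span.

432 px

3 columns + 2 gaps: 3c + 2·18 = 252.
3c = 252 − 36 = 216, so c = 72 px.
5-column span = 5·72 + 4·18 = 432 px.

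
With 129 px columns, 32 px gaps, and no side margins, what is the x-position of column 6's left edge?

805 px

No margin, so column 6 starts at 5·(column + gutter) = 5·161 = 805 px.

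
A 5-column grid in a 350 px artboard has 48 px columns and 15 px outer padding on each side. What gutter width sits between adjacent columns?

20 px

Subtract both margins: 350 − 2·15 = 320 px.
Columns use 240 px, leaving 80 px across 4 gutters = 20 px each.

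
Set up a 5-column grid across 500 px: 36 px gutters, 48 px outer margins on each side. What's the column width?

52 px

Subtract both margins: 500 − 2·48 = 404 px.
404 − 4·36 = 260; ÷5 gives c = 52 px.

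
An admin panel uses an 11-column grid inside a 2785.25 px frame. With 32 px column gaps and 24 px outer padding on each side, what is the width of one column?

Subtract both margins: 2785.25 − 2·24 = 2737.25 px.
Subtracting 10 column gaps of 32 leaves 2417.25 for 11 columns, so c = 219.75 px.

219.75 px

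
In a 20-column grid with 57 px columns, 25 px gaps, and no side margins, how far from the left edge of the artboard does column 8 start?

No margin, so column 8 starts at 7·(column + gutter) = 7·82 = 574 px.

574 px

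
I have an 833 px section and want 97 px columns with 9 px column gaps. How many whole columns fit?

7 columns

Each extra column adds 97 + 9 = 106 px.
(833 + 9) / 106 = 7.94, so 7 columns fit.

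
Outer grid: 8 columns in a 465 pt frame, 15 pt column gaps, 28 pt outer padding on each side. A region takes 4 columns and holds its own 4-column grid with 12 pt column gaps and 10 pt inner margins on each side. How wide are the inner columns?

35.25 pt

Outer content = 465 − 2·28 = 409 pt.
Subtracting 7 column gaps of 15 leaves 304 for 8 columns, so c = 38 pt.
4-column span = 4·38 + 3·15 = 197 pt.
Inner content = 197 − 2·10 = 177 pt.
177 − 3·12 = 141; ÷4 gives d = 35.25 pt.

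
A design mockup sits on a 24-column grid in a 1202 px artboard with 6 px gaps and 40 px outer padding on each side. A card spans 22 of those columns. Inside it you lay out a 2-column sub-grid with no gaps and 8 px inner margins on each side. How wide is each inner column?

506 px

Take off 80 px of margins, leaving 1122 px.
24 columns + 23 gaps: 24c + 23·6 = 1122.
24c = 1122 − 138 = 984, so c = 41 px.
Span of 22: 22·41 + 21·6 = 902 + 126 = 1028 px.
Inner content = 1028 − 2·8 = 1012 px.
1012 / 2 = 506 px per column.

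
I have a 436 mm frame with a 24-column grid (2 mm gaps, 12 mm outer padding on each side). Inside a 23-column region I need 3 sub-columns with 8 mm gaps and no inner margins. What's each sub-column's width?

126.25 mm

Outer content = 436 − 2·12 = 412 mm.
412 − 23·2 = 366; ÷24 gives c = 15.25 mm.
23-column span = 23·15.25 + 22·2 = 394.75 mm.
3 columns + 2 gaps: 3d + 2·8 = 394.75.
3d = 394.75 − 16 = 378.75, so d = 126.25 mm.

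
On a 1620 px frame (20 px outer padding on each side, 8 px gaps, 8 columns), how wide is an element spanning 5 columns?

Inside the margins: 1620 − 40 = 1580 px.
Subtracting 7 gaps of 8 leaves 1524 for 8 columns, so c = 190.5 px.
5 columns plus 4 gaps: 952.5 + 32 = 984.5 px.

984.5 px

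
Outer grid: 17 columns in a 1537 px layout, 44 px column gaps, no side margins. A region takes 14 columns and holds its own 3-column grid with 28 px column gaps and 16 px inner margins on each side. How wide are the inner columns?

17c + 16·44 = 1537 → 17c = 833 → c = 49 px.
Span of 14: 14·49 + 13·44 = 686 + 572 = 1258 px.
Inner content = 1258 − 2·16 = 1226 px.
3d + 2·28 = 1226 → 3d = 1170 → d = 390 px.

390 px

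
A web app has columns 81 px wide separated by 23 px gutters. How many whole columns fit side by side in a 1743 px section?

k columns need k·81 + (k−1)·23 = k·104 − 23.
k·104 − 23 ≤ 1743 → k ≤ 1766 / 104 ≈ 16.98, so k = 16.

16 columns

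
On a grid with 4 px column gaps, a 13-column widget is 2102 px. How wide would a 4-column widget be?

644 px

Subtracting 12 column gaps of 4 leaves 2054 for 13 columns, so c = 158 px.
4 columns plus 3 column gaps: 632 + 12 = 644 px.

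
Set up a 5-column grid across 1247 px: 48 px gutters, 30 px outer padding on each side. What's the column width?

Subtract both margins: 1247 − 2·30 = 1187 px.
5 columns + 4 gutters: 5c + 4·48 = 1187.
5c = 1187 − 192 = 995, so c = 199 px.

199 px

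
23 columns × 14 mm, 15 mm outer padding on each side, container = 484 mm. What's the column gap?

6 mm

Subtract both margins: 484 − 2·15 = 454 mm.
23·14 + 22g = 454 → 22g = 132 → g = 6 mm.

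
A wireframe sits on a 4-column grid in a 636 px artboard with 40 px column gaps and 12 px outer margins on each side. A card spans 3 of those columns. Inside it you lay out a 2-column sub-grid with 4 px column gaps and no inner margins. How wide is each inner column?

Take off 24 px of margins, leaving 612 px.
4 columns + 3 column gaps: 4c + 3·40 = 612.
4c = 612 − 120 = 492, so c = 123 px.
3 columns plus 2 column gaps: 369 + 80 = 449 px.
Subtracting 1 column gap of 4 leaves 445 for 2 columns, so d = 222.5 px.

222.5 px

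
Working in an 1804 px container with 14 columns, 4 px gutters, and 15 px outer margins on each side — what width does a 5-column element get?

631 px

Take off 30 px of margins, leaving 1774 px.
14c + 13·4 = 1774 → 14c = 1722 → c = 123 px.
5 columns plus 4 gutters: 615 + 16 = 631 px.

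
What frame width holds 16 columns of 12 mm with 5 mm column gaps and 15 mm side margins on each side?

Adding margins, columns and gutters: 30 + 192 + 75 = 297 mm.

297 mm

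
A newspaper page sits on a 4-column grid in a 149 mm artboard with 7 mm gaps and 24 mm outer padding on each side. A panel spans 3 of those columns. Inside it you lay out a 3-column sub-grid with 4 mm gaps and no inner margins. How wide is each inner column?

Subtract both margins: 149 − 2·24 = 101 mm.
Subtracting 3 gaps of 7 leaves 80 for 4 columns, so c = 20 mm.
3 columns plus 2 gaps: 60 + 14 = 74 mm.
Subtracting 2 gaps of 4 leaves 66 for 3 columns, so d = 22 mm.

22 mm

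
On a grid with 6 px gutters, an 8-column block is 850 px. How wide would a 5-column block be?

Subtracting 7 gutters of 6 leaves 808 for 8 columns, so c = 101 px.
5-column span = 5·101 + 4·6 = 529 px.

529 px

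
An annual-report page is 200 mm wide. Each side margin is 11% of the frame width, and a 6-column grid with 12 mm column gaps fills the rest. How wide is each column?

Each margin = 11% of 200 = 22 mm; content = 200 − 2·22 = 156 mm.
6 columns + 5 column gaps: 6c + 5·12 = 156.
6c = 156 − 60 = 96, so c = 16 mm.

16 mm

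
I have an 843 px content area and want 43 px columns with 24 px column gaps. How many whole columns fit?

12 columns

Each extra column adds 43 + 24 = 67 px.
(843 + 24) / 67 = 12.94, so 12 columns fit.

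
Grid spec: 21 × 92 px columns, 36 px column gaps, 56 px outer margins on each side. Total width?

Adding margins, columns and gutters: 112 + 1932 + 720 = 2764 px.

2764 px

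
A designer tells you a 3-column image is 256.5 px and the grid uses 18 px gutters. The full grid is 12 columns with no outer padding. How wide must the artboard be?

3c + 2·18 = 256.5 → 3c = 220.5 → c = 73.5 px.
Summing: 882 + 198 = 1080 px.

1080 px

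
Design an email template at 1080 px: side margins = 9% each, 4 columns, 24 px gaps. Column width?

203.4 px

1080 × (1 − 2·9%) = 1080 × 82% = 885.6 px for the columns.
4 columns + 3 gaps: 4c + 3·24 = 885.6.
4c = 885.6 − 72 = 813.6, so c = 203.4 px.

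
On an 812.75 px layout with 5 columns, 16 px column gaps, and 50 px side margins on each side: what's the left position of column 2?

195.75 px

Take off 100 px of margins, leaving 712.75 px.
712.75 − 4·16 = 648.75; ÷5 gives c = 129.75 px.
Column 2 starts at margin + 1·(column + gutter) = 50 + 1·145.75 = 195.75 px.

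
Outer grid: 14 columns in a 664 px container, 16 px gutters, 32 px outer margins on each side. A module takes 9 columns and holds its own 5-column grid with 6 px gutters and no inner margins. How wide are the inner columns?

Outer content = 664 − 2·32 = 600 px.
Subtracting 13 gutters of 16 leaves 392 for 14 columns, so c = 28 px.
Span of 9: 9·28 + 8·16 = 252 + 128 = 380 px.
380 − 4·6 = 356; ÷5 gives d = 71.2 px.

71.2 px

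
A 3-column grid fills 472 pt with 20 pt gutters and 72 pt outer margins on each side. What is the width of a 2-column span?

212 pt

Content width = 472 − 2·72 = 328 pt.
Subtracting 2 gutters of 20 leaves 288 for 3 columns, so c = 96 pt.
2 columns plus 1 gutter: 192 + 20 = 212 pt.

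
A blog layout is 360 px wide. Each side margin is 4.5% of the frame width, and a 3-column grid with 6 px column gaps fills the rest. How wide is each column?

Margins: 4.5% × 360 = 16.2 px each, so content = 360 − 32.4 = 327.6 px.
Subtracting 2 column gaps of 6 leaves 315.6 for 3 columns, so c = 105.2 px.

105.2 px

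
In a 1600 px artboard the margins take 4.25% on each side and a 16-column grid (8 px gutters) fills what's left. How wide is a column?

Margins: 4.25% × 1600 = 68 px each, so content = 1600 − 136 = 1464 px.
16c + 15·8 = 1464 → 16c = 1344 → c = 84 px.

84 px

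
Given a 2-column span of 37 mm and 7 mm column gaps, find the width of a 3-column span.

37 − 1·7 = 30; ÷2 gives c = 15 mm.
3-column span = 3·15 + 2·7 = 59 mm.

59 mm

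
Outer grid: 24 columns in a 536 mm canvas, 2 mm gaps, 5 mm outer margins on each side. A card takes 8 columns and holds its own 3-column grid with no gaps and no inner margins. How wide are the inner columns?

58 mm

Inside the margins: 536 − 10 = 526 mm.
526 − 23·2 = 480; ÷24 gives c = 20 mm.
Span of 8: 8·20 + 7·2 = 160 + 14 = 174 mm.
174 / 3 = 58 mm per column.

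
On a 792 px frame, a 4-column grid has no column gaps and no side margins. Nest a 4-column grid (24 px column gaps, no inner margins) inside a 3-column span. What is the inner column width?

792 / 4 = 198 px per column.
3-column span = 3·198 = 594 px.
594 − 3·24 = 522; ÷4 gives d = 130.5 px.

130.5 px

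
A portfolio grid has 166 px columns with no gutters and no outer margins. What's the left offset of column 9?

No margin, so column 9 starts at 8·(column + gutter) = 8·166 = 1328 px.

1328 px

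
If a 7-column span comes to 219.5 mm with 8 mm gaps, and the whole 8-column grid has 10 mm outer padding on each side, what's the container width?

272 mm

219.5 − 6·8 = 171.5; ÷7 gives c = 24.5 mm.
Adding margins, columns and gutters: 20 + 196 + 56 = 272 mm.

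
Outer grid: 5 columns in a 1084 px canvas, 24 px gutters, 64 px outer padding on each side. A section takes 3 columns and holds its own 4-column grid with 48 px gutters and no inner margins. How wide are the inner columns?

Subtract both margins: 1084 − 2·64 = 956 px.
Subtracting 4 gutters of 24 leaves 860 for 5 columns, so c = 172 px.
3-column span = 3·172 + 2·24 = 564 px.
4d + 3·48 = 564 → 4d = 420 → d = 105 px.

105 px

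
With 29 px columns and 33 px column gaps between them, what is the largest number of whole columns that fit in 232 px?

4 columns: 4·29 + 3·33 = 215 px ≤ 232.
5 columns: 277 px > 232. So 4.

4 columns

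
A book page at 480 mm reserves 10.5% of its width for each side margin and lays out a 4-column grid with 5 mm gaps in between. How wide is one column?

91.05 mm

480 × (1 − 2·10.5%) = 480 × 79% = 379.2 mm for the columns.
379.2 − 3·5 = 364.2; ÷4 gives c = 91.05 mm.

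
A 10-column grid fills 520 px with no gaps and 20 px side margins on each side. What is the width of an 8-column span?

Take off 40 px of margins, leaving 480 px.
10c = 480 → c = 48 px.
8-column span = 8·48 = 384 px.

384 px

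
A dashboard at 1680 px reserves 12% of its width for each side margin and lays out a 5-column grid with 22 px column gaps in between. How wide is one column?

Each margin = 12% of 1680 = 201.6 px; content = 1680 − 2·201.6 = 1276.8 px.
1276.8 − 4·22 = 1188.8; ÷5 gives c = 237.76 px.

237.76 px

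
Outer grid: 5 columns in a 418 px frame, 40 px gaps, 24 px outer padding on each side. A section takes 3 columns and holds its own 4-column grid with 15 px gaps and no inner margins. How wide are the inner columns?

Inside the margins: 418 − 48 = 370 px.
5c + 4·40 = 370 → 5c = 210 → c = 42 px.
3-column span = 3·42 + 2·40 = 206 px.
Subtracting 3 gaps of 15 leaves 161 for 4 columns, so d = 40.25 px.

40.25 px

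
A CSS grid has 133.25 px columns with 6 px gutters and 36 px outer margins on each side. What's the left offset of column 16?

Each column+gutter stride is 139.25 px; 15 of them past the 36 px margin is 36 + 2088.75 = 2124.75 px.

2124.75 px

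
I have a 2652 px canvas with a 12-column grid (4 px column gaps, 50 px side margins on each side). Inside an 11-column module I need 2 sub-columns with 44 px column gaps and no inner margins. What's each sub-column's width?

1147.5 px

Subtract both margins: 2652 − 2·50 = 2552 px.
Subtracting 11 column gaps of 4 leaves 2508 for 12 columns, so c = 209 px.
11 columns plus 10 column gaps: 2299 + 40 = 2339 px.
2339 − 1·44 = 2295; ÷2 gives d = 1147.5 px.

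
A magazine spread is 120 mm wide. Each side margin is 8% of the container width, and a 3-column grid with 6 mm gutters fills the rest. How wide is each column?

29.6 mm

120 × (1 − 2·8%) = 120 × 84% = 100.8 mm for the columns.
3c + 2·6 = 100.8 → 3c = 88.8 → c = 29.6 mm.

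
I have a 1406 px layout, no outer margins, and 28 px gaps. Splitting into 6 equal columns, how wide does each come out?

211 px

Subtracting 5 gaps of 28 leaves 1266 for 6 columns, so c = 211 px.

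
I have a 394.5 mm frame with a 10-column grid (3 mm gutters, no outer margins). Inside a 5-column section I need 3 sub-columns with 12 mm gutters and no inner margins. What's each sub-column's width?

57.25 mm

10c + 9·3 = 394.5 → 10c = 367.5 → c = 36.75 mm.
Span of 5: 5·36.75 + 4·3 = 183.75 + 12 = 195.75 mm.
3 columns + 2 gutters: 3d + 2·12 = 195.75.
3d = 195.75 − 24 = 171.75, so d = 57.25 mm.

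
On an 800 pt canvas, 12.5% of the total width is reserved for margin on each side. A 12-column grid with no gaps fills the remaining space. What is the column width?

50 pt

800 × (1 − 2·12.5%) = 800 × 75% = 600 pt for the columns.
With no gaps, each column is 600/12 = 50 pt.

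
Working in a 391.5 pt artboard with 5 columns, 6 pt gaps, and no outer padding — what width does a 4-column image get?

5c + 4·6 = 391.5 → 5c = 367.5 → c = 73.5 pt.
4-column span = 4·73.5 + 3·6 = 312 pt.

312 pt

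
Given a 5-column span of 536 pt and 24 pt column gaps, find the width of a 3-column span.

Subtracting 4 column gaps of 24 leaves 440 for 5 columns, so c = 88 pt.
3-column span = 3·88 + 2·24 = 312 pt.

312 pt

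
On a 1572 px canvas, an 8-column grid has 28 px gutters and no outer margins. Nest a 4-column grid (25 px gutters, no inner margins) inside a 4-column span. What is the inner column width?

8 columns + 7 gutters: 8c + 7·28 = 1572.
8c = 1572 − 196 = 1376, so c = 172 px.
4 columns plus 3 gutters: 688 + 84 = 772 px.
772 − 3·25 = 697; ÷4 gives d = 174.25 px.

174.25 px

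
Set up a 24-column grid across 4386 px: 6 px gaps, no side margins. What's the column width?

24c + 23·6 = 4386 → 24c = 4248 → c = 177 px.

177 px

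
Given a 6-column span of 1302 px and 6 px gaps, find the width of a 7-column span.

1520 px

Subtracting 5 gaps of 6 leaves 1272 for 6 columns, so c = 212 px.
Span of 7: 7·212 + 6·6 = 1484 + 36 = 1520 px.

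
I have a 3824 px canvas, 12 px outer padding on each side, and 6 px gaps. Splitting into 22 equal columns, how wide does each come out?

167 px

Take off 24 px of margins, leaving 3800 px.
Subtracting 21 gaps of 6 leaves 3674 for 22 columns, so c = 167 px.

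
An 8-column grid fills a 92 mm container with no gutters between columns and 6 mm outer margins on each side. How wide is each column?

Subtract both margins: 92 − 2·6 = 80 mm.
80 / 8 = 10 mm per column.

10 mm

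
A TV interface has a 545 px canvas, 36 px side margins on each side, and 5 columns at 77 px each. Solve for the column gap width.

Inside the margins: 545 − 72 = 473 px.
Columns use 385 px, leaving 88 px across 4 column gaps = 22 px each.

22 px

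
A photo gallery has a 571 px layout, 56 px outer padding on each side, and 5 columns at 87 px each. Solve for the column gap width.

Content width = 571 − 2·56 = 459 px.
5 columns take 5·87 = 435 px; remaining 24 splits into 4 column gaps.
g = 24 / 4 = 6 px.

6 px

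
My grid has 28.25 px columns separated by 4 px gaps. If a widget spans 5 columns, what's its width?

5-column span = 5·28.25 + 4·4 = 157.25 px.

157.25 px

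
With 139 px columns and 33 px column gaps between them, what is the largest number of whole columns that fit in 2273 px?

13 columns: 13·139 + 12·33 = 2203 px ≤ 2273.
14 columns: 2375 px > 2273. So 13.

13 columns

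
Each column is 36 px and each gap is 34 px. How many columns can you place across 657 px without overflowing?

Each extra column adds 36 + 34 = 70 px.
(657 + 34) / 70 = 9.87, so 9 columns fit.

9 columns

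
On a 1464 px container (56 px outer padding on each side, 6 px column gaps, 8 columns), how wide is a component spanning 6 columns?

1012.5 px

Inside the margins: 1464 − 112 = 1352 px.
8c + 7·6 = 1352 → 8c = 1310 → c = 163.75 px.
6 columns plus 5 column gaps: 982.5 + 30 = 1012.5 px.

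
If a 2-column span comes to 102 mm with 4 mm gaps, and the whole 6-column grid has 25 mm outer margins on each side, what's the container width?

364 mm

Subtracting 1 gap of 4 leaves 98 for 2 columns, so c = 49 mm.
Container = 2·25 + 6·49 + 5·4 = 50 + 294 + 20 = 364 mm.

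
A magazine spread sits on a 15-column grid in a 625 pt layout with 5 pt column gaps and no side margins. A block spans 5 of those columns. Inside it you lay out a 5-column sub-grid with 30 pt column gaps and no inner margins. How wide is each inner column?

15c + 14·5 = 625 → 15c = 555 → c = 37 pt.
5 columns plus 4 column gaps: 185 + 20 = 205 pt.
Subtracting 4 column gaps of 30 leaves 85 for 5 columns, so d = 17 pt.

17 pt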